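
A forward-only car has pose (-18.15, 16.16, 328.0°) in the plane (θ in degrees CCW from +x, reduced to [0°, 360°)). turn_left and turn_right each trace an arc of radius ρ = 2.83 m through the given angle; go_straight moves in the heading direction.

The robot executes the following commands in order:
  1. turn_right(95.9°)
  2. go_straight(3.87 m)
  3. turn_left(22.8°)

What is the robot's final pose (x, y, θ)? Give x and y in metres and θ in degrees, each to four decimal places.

set_pose: (x, y, θ) = (-18.1500, 16.1600, 328.0000°), ρ = 2.83
turn_right(95.9°): centre at ρ to the right, rotate −95.9° → (-17.4166, 12.0216, 232.1000°)
go_straight(3.87): x += 3.87·cos θ, y += 3.87·sin θ → (-19.7938, 8.9678, 232.1000°)
turn_left(22.8°): centre at ρ to the left, rotate +22.8° → (-20.2930, 7.9666, 254.9000°)

(-20.2930, 7.9666, 254.9000°)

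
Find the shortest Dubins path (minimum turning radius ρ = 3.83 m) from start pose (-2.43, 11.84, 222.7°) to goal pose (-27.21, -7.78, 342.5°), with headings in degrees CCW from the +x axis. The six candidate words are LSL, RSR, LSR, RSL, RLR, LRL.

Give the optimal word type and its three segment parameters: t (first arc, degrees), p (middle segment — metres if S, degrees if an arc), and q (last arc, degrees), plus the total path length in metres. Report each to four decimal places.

Let ψ = atan2(Δy, Δx) = atan2(-19.62, -24.78) = -141.6290° be the start→goal bearing.
Normalize: d = |goal − start| / ρ = 31.606847/3.83 = 8.252441, α = (θ_start − ψ) mod 360° = 4.3290° = 0.075555 rad, β = (θ_goal − ψ) mod 360° = 124.1290° = 2.166459 rad.
Common terms: sin α = 0.075483, cos α = 0.997147, sin β = 0.827777, cos β = -0.561057, cos(α−β) = -0.496974, d² = 68.102775. Work in radians in the unit-radius frame; every candidate has L = ρ·(t + p + q).
LSL: p² = 2 + d² − 2cos(α−β) + 2d(sin α − sin β) = 58.680199; p = √p² = 7.660300; φ = atan2(cos β − cos α, d + sin α − sin β) = -0.204843 rad; t = (φ − α) mod 2π = 6.002788 rad, q = (β − φ) mod 2π = 2.371302 rad → L = 3.83·(6.002788 + 7.660300 + 2.371302) = 3.83·16.034390 = 61.411713 m
RSR: p² = 2 + d² − 2cos(α−β) + 2d(sin β − sin α) = 83.513247; p = √p² = 9.138558; φ = atan2(cos α − cos β, d − sin α + sin β) = 0.171346 rad; t = (α − φ) mod 2π = 6.187394 rad, q = (φ − β) mod 2π = 4.288072 rad → L = 3.83·(6.187394 + 9.138558 + 4.288072) = 3.83·19.614024 = 75.121714 m
LSR: p² = d² − 2 + 2cos(α−β) + 2d(sin α + sin β) = 80.017020; p = √p² = 8.945223; φ = atan2(−cos α − cos β, d + sin α + sin β) − atan2(−2, p) = 0.172371 rad; t = (φ − α) mod 2π = 0.096816 rad, q = (φ − β) mod 2π = 4.289097 rad → L = 3.83·(0.096816 + 8.945223 + 4.289097) = 3.83·13.331137 = 51.058254 m
RSL: p² = d² − 2 + 2cos(α−β) − 2d(sin α + sin β) = 50.200635; p = √p² = 7.085241; φ = atan2(cos α + cos β, d − sin α − sin β) − atan2(2, p) = -0.215850 rad; t = (α − φ) mod 2π = 0.291404 rad, q = (β − φ) mod 2π = 2.382309 rad → L = 3.83·(0.291404 + 7.085241 + 2.382309) = 3.83·9.758954 = 37.376794 m
RLR: c = (6 − d² + 2cos(α−β) + 2d(sin α − sin β))/8 = -9.439156, |c| > 1 → infeasible
LRL: c = (6 − d² + 2cos(α−β) − 2d(sin α − sin β))/8 = -6.335025, |c| > 1 → infeasible
Shortest: RSL with L = 37.376794 m ≈ 37.3768 m
Convert RSL to answer units (arcs ×180/π): t = 0.291404·180/π = 16.6962°, p = ρ·p = 3.83·7.085241 = 27.1365 m, q = 2.382309·180/π = 136.4962°, L = 37.3768 m.

RSL: t = 16.6962°, p = 27.1365 m, q = 136.4962°, L = 37.3768 m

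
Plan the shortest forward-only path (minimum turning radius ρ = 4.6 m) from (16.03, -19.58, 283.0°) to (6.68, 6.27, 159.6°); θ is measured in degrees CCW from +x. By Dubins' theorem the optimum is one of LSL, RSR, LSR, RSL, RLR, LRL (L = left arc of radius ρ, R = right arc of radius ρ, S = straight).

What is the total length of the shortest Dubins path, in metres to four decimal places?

Let ψ = atan2(Δy, Δx) = atan2(25.85, -9.35) = 109.8852° be the start→goal bearing.
Normalize: d = |goal − start| / ρ = 27.488998/4.6 = 5.975869, α = (θ_start − ψ) mod 360° = 173.1148° = 3.021424 rad, β = (θ_goal − ψ) mod 360° = 49.7148° = 0.867688 rad.
Common terms: sin α = 0.119880, cos α = -0.992788, sin β = 0.762836, cos β = 0.646592, cos(α−β) = -0.550481, d² = 35.711011. Work in radians in the unit-radius frame; every candidate has L = ρ·(t + p + q).
LSL: p² = 2 + d² − 2cos(α−β) + 2d(sin α − sin β) = 31.127531; p = √p² = 5.579205; φ = atan2(cos β − cos α, d + sin α − sin β) = 0.298239 rad; t = (φ − α) mod 2π = 3.560001 rad, q = (β − φ) mod 2π = 0.569448 rad → L = 4.6·(3.560001 + 5.579205 + 0.569448) = 4.6·9.708654 = 44.659810 m
RSR: p² = 2 + d² − 2cos(α−β) + 2d(sin β − sin α) = 46.496414; p = √p² = 6.818828; φ = atan2(cos α − cos β, d − sin α + sin β) = -0.242798 rad; t = (α − φ) mod 2π = 3.264222 rad, q = (φ − β) mod 2π = 5.172700 rad → L = 4.6·(3.264222 + 6.818828 + 5.172700) = 4.6·15.255750 = 70.176448 m
LSR: p² = d² − 2 + 2cos(α−β) + 2d(sin α + sin β) = 43.160035; p = √p² = 6.569630; φ = atan2(−cos α − cos β, d + sin α + sin β) − atan2(−2, p) = 0.345951 rad; t = (φ − α) mod 2π = 3.607712 rad, q = (φ − β) mod 2π = 5.761448 rad → L = 4.6·(3.607712 + 6.569630 + 5.761448) = 4.6·15.938790 = 73.318435 m
RSL: p² = d² − 2 + 2cos(α−β) − 2d(sin α + sin β) = 22.060065; p = √p² = 4.696814; φ = atan2(cos α + cos β, d − sin α − sin β) − atan2(2, p) = -0.470434 rad; t = (α − φ) mod 2π = 3.491858 rad, q = (β − φ) mod 2π = 1.338121 rad → L = 4.6·(3.491858 + 4.696814 + 1.338121) = 4.6·9.526793 = 43.823250 m
RLR: c = (6 − d² + 2cos(α−β) + 2d(sin α − sin β))/8 = -4.812052, |c| > 1 → infeasible
LRL: c = (6 − d² + 2cos(α−β) − 2d(sin α − sin β))/8 = -2.890941, |c| > 1 → infeasible
Shortest: RSL with L = 43.823250 m ≈ 43.8233 m

43.8233 m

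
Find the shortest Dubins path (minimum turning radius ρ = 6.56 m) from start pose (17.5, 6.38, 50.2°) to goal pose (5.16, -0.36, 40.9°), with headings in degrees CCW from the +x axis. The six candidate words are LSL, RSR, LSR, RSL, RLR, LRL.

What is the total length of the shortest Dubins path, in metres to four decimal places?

53.1996 m

Let ψ = atan2(Δy, Δx) = atan2(-6.74, -12.34) = -151.3570° be the start→goal bearing.
Normalize: d = |goal − start| / ρ = 14.060697/6.56 = 2.143399, α = (θ_start − ψ) mod 360° = 201.5570° = 3.517834 rad, β = (θ_goal − ψ) mod 360° = 192.2570° = 3.355518 rad.
Common terms: sin α = -0.367427, cos α = -0.930052, sin β = -0.212297, cos β = -0.977205, cos(α−β) = 0.986856, d² = 4.594159. Work in radians in the unit-radius frame; every candidate has L = ρ·(t + p + q).
LSL: p² = 2 + d² − 2cos(α−β) + 2d(sin α − sin β) = 3.955438; p = √p² = 1.988828; φ = atan2(cos β − cos α, d + sin α − sin β) = -0.023711 rad; t = (φ − α) mod 2π = 2.741641 rad, q = (β − φ) mod 2π = 3.379229 rad → L = 6.56·(2.741641 + 1.988828 + 3.379229) = 6.56·8.109698 = 53.199619 m
RSR: p² = 2 + d² − 2cos(α−β) + 2d(sin β − sin α) = 5.285457; p = √p² = 2.299012; φ = atan2(cos α − cos β, d − sin α + sin β) = 0.020511 rad; t = (α − φ) mod 2π = 3.497322 rad, q = (φ − β) mod 2π = 2.948179 rad → L = 6.56·(3.497322 + 2.299012 + 2.948179) = 6.56·8.744513 = 57.364006 m
LSR: p² = d² − 2 + 2cos(α−β) + 2d(sin α + sin β) = 2.082709; p = √p² = 1.443159; φ = atan2(−cos α − cos β, d + sin α + sin β) − atan2(−2, p) = 1.829799 rad; t = (φ − α) mod 2π = 4.595151 rad, q = (φ − β) mod 2π = 4.757466 rad → L = 6.56·(4.595151 + 1.443159 + 4.757466) = 6.56·10.795777 = 70.820294 m
RSL: p² = d² − 2 + 2cos(α−β) − 2d(sin α + sin β) = 7.053032; p = √p² = 2.655754; φ = atan2(cos α + cos β, d − sin α − sin β) − atan2(2, p) = -1.256460 rad; t = (α − φ) mod 2π = 4.774294 rad, q = (β − φ) mod 2π = 4.611978 rad → L = 6.56·(4.774294 + 2.655754 + 4.611978) = 6.56·12.042027 = 78.995696 m
RLR: c = (6 − d² + 2cos(α−β) + 2d(sin α − sin β))/8 = 0.339318; p = 2π − arccos c = 5.058581 rad; φ = atan2(cos α − cos β, d − sin α + sin β) = 0.020511 rad; t = (α − φ + p/2) mod 2π = 6.026613 rad, q = (α − β − t + p) mod 2π = 5.477469 rad → L = 6.56·(6.026613 + 5.058581 + 5.477469) = 6.56·16.562662 = 108.651065 m
LRL: c = (6 − d² + 2cos(α−β) − 2d(sin α − sin β))/8 = 0.505570; p = 2π − arccos c = 5.242432 rad; φ = atan2(cos β − cos α, d + sin α − sin β) = -0.023711 rad; t = (φ − α + p/2) mod 2π = 5.362857 rad, q = (β − α − t + p) mod 2π = 6.000445 rad → L = 6.56·(5.362857 + 5.242432 + 6.000445) = 6.56·16.605733 = 108.933609 m
Shortest: LSL with L = 53.199619 m ≈ 53.1996 m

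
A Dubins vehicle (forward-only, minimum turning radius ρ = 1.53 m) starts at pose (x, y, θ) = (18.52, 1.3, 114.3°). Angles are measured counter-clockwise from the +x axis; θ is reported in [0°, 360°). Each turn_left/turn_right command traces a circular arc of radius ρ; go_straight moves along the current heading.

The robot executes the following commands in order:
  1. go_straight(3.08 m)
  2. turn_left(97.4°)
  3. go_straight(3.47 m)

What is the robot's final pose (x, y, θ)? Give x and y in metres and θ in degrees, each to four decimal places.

(12.1018, 2.9559, 211.7000°)

set_pose: (x, y, θ) = (18.5200, 1.3000, 114.3000°), ρ = 1.53
go_straight(3.08): x += 3.08·cos θ, y += 3.08·sin θ → (17.2525, 4.1071, 114.3000°)
turn_left(97.4°): centre at ρ to the left, rotate +97.4° → (15.0541, 4.7792, 211.7000°)
go_straight(3.47): x += 3.47·cos θ, y += 3.47·sin θ → (12.1018, 2.9559, 211.7000°)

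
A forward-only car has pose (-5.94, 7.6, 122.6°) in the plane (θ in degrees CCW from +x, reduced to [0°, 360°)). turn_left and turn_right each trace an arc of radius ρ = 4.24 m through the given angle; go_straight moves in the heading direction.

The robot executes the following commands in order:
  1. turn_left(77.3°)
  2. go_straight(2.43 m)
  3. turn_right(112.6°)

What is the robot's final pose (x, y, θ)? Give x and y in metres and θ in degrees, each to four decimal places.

set_pose: (x, y, θ) = (-5.9400, 7.6000, 122.6000°), ρ = 4.24
turn_left(77.3°): centre at ρ to the left, rotate +77.3° → (-10.9552, 9.3024, 199.9000°)
go_straight(2.43): x += 2.43·cos θ, y += 2.43·sin θ → (-13.2401, 8.4753, 199.9000°)
turn_right(112.6°): centre at ρ to the right, rotate −112.6° → (-18.9186, 12.6619, 87.3000°)

(-18.9186, 12.6619, 87.3000°)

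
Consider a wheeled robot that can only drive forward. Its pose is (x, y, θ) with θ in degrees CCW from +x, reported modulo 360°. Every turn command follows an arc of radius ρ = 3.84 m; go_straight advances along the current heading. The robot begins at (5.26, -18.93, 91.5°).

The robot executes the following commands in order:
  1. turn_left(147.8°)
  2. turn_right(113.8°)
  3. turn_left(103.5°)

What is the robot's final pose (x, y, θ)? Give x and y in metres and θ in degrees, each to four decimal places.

set_pose: (x, y, θ) = (5.2600, -18.9300, 91.5000°), ρ = 3.84
turn_left(147.8°): centre at ρ to the left, rotate +147.8° → (-1.8805, -17.0700, 239.3000°)
turn_right(113.8°): centre at ρ to the right, rotate −113.8° → (-8.3086, -17.3394, 125.5000°)
turn_left(103.5°): centre at ρ to the left, rotate +103.5° → (-14.3328, -17.0501, 229.0000°)

(-14.3328, -17.0501, 229.0000°)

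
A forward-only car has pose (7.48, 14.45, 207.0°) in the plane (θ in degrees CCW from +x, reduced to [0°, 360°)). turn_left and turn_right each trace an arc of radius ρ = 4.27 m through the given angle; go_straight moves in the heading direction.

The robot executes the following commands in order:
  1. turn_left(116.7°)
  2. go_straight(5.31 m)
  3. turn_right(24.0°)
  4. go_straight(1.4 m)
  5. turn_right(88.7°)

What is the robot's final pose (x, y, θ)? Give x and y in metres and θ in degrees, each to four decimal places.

(11.5351, -4.2570, 211.0000°)

set_pose: (x, y, θ) = (7.4800, 14.4500, 207.0000°), ρ = 4.27
turn_left(116.7°): centre at ρ to the left, rotate +116.7° → (6.8906, 7.2041, 323.7000°)
go_straight(5.31): x += 5.31·cos θ, y += 5.31·sin θ → (11.1701, 4.0605, 323.7000°)
turn_right(24.0°): centre at ρ to the right, rotate −24.0° → (12.3513, 2.7348, 299.7000°)
go_straight(1.4): x += 1.4·cos θ, y += 1.4·sin θ → (13.0449, 1.5187, 299.7000°)
turn_right(88.7°): centre at ρ to the right, rotate −88.7° → (11.5351, -4.2570, 211.0000°)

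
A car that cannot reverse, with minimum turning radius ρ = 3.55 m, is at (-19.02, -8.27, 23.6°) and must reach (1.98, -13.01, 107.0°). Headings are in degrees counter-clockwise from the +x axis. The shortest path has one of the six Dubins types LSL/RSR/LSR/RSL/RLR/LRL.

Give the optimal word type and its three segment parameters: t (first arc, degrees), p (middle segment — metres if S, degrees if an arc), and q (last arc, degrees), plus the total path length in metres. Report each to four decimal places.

Let ψ = atan2(Δy, Δx) = atan2(-4.74, 21.00) = -12.7193° be the start→goal bearing.
Normalize: d = |goal − start| / ρ = 21.528298/3.55 = 6.064309, α = (θ_start − ψ) mod 360° = 36.3193° = 0.633892 rad, β = (θ_goal − ψ) mod 360° = 119.7193° = 2.089497 rad.
Common terms: sin α = 0.592285, cos α = 0.805728, sin β = 0.868464, cos β = -0.495752, cos(α−β) = 0.114937, d² = 36.775846. Work in radians in the unit-radius frame; every candidate has L = ρ·(t + p + q).
LSL: p² = 2 + d² − 2cos(α−β) + 2d(sin α − sin β) = 35.196299; p = √p² = 5.932647; φ = atan2(cos β − cos α, d + sin α − sin β) = -0.221175 rad; t = (φ − α) mod 2π = 5.428119 rad, q = (β − φ) mod 2π = 2.310671 rad → L = 3.55·(5.428119 + 5.932647 + 2.310671) = 3.55·13.671437 = 48.533601 m
RSR: p² = 2 + d² − 2cos(α−β) + 2d(sin β − sin α) = 41.895644; p = √p² = 6.472684; φ = atan2(cos α − cos β, d − sin α + sin β) = 0.202453 rad; t = (α − φ) mod 2π = 0.431439 rad, q = (φ − β) mod 2π = 4.396142 rad → L = 3.55·(0.431439 + 6.472684 + 4.396142) = 3.55·11.300265 = 40.115941 m
LSR: p² = d² − 2 + 2cos(α−β) + 2d(sin α + sin β) = 52.722592; p = √p² = 7.261032; φ = atan2(−cos α − cos β, d + sin α + sin β) − atan2(−2, p) = 0.227609 rad; t = (φ − α) mod 2π = 5.876902 rad, q = (φ − β) mod 2π = 4.421297 rad → L = 3.55·(5.876902 + 7.261032 + 4.421297) = 3.55·17.559232 = 62.335273 m
RSL: p² = d² − 2 + 2cos(α−β) − 2d(sin α + sin β) = 17.288849; p = √p² = 4.157986; φ = atan2(cos α + cos β, d − sin α − sin β) − atan2(2, p) = -0.381101 rad; t = (α − φ) mod 2π = 1.014993 rad, q = (β − φ) mod 2π = 2.470598 rad → L = 3.55·(1.014993 + 4.157986 + 2.470598) = 3.55·7.643577 = 27.134700 m
RLR: c = (6 − d² + 2cos(α−β) + 2d(sin α − sin β))/8 = -4.236956, |c| > 1 → infeasible
LRL: c = (6 − d² + 2cos(α−β) − 2d(sin α − sin β))/8 = -3.399537, |c| > 1 → infeasible
Shortest: RSL with L = 27.134700 m ≈ 27.1347 m
Convert RSL to answer units (arcs ×180/π): t = 1.014993·180/π = 58.1548°, p = ρ·p = 3.55·4.157986 = 14.7609 m, q = 2.470598·180/π = 141.5548°, L = 27.1347 m.

RSL: t = 58.1548°, p = 14.7609 m, q = 141.5548°, L = 27.1347 m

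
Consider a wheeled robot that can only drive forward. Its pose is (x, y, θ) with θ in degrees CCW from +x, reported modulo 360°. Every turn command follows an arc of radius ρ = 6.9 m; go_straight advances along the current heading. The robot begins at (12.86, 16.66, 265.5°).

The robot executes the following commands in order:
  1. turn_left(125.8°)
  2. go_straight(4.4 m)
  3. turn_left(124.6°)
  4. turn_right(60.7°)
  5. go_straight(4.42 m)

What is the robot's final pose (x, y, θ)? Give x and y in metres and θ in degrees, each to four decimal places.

(21.8611, 34.7781, 95.2000°)

set_pose: (x, y, θ) = (12.8600, 16.6600, 265.5000°), ρ = 6.9
turn_left(125.8°): centre at ρ to the left, rotate +125.8° → (23.3234, 10.2229, 391.3000° ≡ 31.3000°)
go_straight(4.4): x += 4.4·cos θ, y += 4.4·sin θ → (27.0830, 12.5088, 31.3000°)
turn_left(124.6°): centre at ρ to the left, rotate +124.6° → (26.3158, 24.7031, 155.9000°)
turn_right(60.7°): centre at ρ to the right, rotate −60.7° → (22.2617, 30.3763, 95.2000°)
go_straight(4.42): x += 4.42·cos θ, y += 4.42·sin θ → (21.8611, 34.7781, 95.2000°)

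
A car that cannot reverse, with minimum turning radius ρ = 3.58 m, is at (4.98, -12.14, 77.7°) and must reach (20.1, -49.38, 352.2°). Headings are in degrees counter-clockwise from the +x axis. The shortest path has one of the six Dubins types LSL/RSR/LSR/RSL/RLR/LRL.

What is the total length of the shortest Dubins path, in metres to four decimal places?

48.9107 m

Let ψ = atan2(Δy, Δx) = atan2(-37.24, 15.12) = -67.9021° be the start→goal bearing.
Normalize: d = |goal − start| / ρ = 40.192437/3.58 = 11.226938, α = (θ_start − ψ) mod 360° = 145.6021° = 2.541236 rad, β = (θ_goal − ψ) mod 360° = 60.1021° = 1.048980 rad.
Common terms: sin α = 0.564937, cos α = -0.825134, sin β = 0.866915, cos β = 0.498456, cos(α−β) = 0.078459, d² = 126.044131. Work in radians in the unit-radius frame; every candidate has L = ρ·(t + p + q).
LSL: p² = 2 + d² − 2cos(α−β) + 2d(sin α − sin β) = 121.106626; p = √p² = 11.004846; φ = atan2(cos β − cos α, d + sin α − sin β) = 0.120565 rad; t = (φ − α) mod 2π = 3.862514 rad, q = (β − φ) mod 2π = 0.928414 rad → L = 3.58·(3.862514 + 11.004846 + 0.928414) = 3.58·15.795774 = 56.548872 m
RSR: p² = 2 + d² − 2cos(α−β) + 2d(sin β − sin α) = 134.667799; p = √p² = 11.604646; φ = atan2(cos α − cos β, d − sin α + sin β) = -0.114306 rad; t = (α − φ) mod 2π = 2.655542 rad, q = (φ − β) mod 2π = 5.119900 rad → L = 3.58·(2.655542 + 11.604646 + 5.119900) = 3.58·19.380087 = 69.380713 m
LSR: p² = d² − 2 + 2cos(α−β) + 2d(sin α + sin β) = 156.351670; p = √p² = 12.504066; φ = atan2(−cos α − cos β, d + sin α + sin β) − atan2(−2, p) = 0.184405 rad; t = (φ − α) mod 2π = 3.926354 rad, q = (φ − β) mod 2π = 5.418611 rad → L = 3.58·(3.926354 + 12.504066 + 5.418611) = 3.58·21.849031 = 78.219532 m
RSL: p² = d² − 2 + 2cos(α−β) − 2d(sin α + sin β) = 92.050429; p = √p² = 9.594291; φ = atan2(cos α + cos β, d − sin α − sin β) − atan2(2, p) = -0.238853 rad; t = (α − φ) mod 2π = 2.780089 rad, q = (β − φ) mod 2π = 1.287833 rad → L = 3.58·(2.780089 + 9.594291 + 1.287833) = 3.58·13.662213 = 48.910724 m
RLR: c = (6 − d² + 2cos(α−β) + 2d(sin α − sin β))/8 = -15.833475, |c| > 1 → infeasible
LRL: c = (6 − d² + 2cos(α−β) − 2d(sin α − sin β))/8 = -14.138328, |c| > 1 → infeasible
Shortest: RSL with L = 48.910724 m ≈ 48.9107 m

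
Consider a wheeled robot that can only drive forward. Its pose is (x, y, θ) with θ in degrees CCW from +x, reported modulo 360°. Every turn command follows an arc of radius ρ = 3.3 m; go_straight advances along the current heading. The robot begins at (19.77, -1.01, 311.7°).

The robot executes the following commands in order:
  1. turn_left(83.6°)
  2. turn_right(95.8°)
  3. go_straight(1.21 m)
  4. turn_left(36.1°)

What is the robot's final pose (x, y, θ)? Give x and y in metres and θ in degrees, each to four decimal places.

set_pose: (x, y, θ) = (19.7700, -1.0100, 311.7000°), ρ = 3.3
turn_left(83.6°): centre at ρ to the left, rotate +83.6° → (24.1408, -1.5080, 395.3000° ≡ 35.3000°)
turn_right(95.8°): centre at ρ to the right, rotate −95.8° → (28.9199, -2.5763, -60.5000° ≡ 299.5000°)
go_straight(1.21): x += 1.21·cos θ, y += 1.21·sin θ → (29.5158, -3.6294, 299.5000°)
turn_left(36.1°): centre at ρ to the left, rotate +36.1° → (31.0247, -5.0096, 335.6000°)

(31.0247, -5.0096, 335.6000°)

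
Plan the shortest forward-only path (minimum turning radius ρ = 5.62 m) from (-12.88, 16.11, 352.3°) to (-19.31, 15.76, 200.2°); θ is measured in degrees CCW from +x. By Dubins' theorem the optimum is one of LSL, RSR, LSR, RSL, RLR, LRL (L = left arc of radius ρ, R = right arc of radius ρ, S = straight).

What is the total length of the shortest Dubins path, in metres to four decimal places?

36.4091 m

Let ψ = atan2(Δy, Δx) = atan2(-0.35, -6.43) = -176.8843° be the start→goal bearing.
Normalize: d = |goal − start| / ρ = 6.439519/5.62 = 1.145822, α = (θ_start − ψ) mod 360° = 169.1843° = 2.952824 rad, β = (θ_goal − ψ) mod 360° = 17.0843° = 0.298178 rad.
Common terms: sin α = 0.187650, cos α = -0.982236, sin β = 0.293779, cos β = 0.955873, cos(α−β) = -0.883766, d² = 1.312908. Work in radians in the unit-radius frame; every candidate has L = ρ·(t + p + q).
LSL: p² = 2 + d² − 2cos(α−β) + 2d(sin α − sin β) = 4.837229; p = √p² = 2.199370; φ = atan2(cos β − cos α, d + sin α − sin β) = 1.078418 rad; t = (φ − α) mod 2π = 4.408780 rad, q = (β − φ) mod 2π = 5.502945 rad → L = 5.62·(4.408780 + 2.199370 + 5.502945) = 5.62·12.111095 = 68.064354 m
RSR: p² = 2 + d² − 2cos(α−β) + 2d(sin β − sin α) = 5.323649; p = √p² = 2.307303; φ = atan2(cos α − cos β, d − sin α + sin β) = -0.997263 rad; t = (α − φ) mod 2π = 3.950087 rad, q = (φ − β) mod 2π = 4.987745 rad → L = 5.62·(3.950087 + 2.307303 + 4.987745) = 5.62·11.245134 = 63.197656 m
LSR: p² = d² − 2 + 2cos(α−β) + 2d(sin α + sin β) = -1.351360 < 0 → infeasible
RSL: p² = d² − 2 + 2cos(α−β) − 2d(sin α + sin β) = -3.557887 < 0 → infeasible
RLR: c = (6 − d² + 2cos(α−β) + 2d(sin α − sin β))/8 = 0.334544; p = 2π − arccos c = 5.053510 rad; φ = atan2(cos α − cos β, d − sin α + sin β) = -0.997263 rad; t = (α − φ + p/2) mod 2π = 0.193656 rad, q = (α − β − t + p) mod 2π = 1.231314 rad → L = 5.62·(0.193656 + 5.053510 + 1.231314) = 5.62·6.478481 = 36.409063 m
LRL: c = (6 − d² + 2cos(α−β) − 2d(sin α − sin β))/8 = 0.395346; p = 2π − arccos c = 5.118834 rad; φ = atan2(cos β − cos α, d + sin α − sin β) = 1.078418 rad; t = (φ − α + p/2) mod 2π = 0.685011 rad, q = (β − α − t + p) mod 2π = 1.779177 rad → L = 5.62·(0.685011 + 5.118834 + 1.779177) = 5.62·7.583022 = 42.616584 m
Shortest: RLR with L = 36.409063 m ≈ 36.4091 m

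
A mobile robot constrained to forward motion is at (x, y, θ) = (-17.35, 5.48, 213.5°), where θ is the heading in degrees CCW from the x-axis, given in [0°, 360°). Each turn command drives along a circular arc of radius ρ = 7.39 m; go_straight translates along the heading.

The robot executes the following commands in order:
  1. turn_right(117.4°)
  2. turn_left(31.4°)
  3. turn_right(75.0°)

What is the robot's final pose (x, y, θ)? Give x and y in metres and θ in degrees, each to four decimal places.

(-30.2622, 23.5681, 52.5000°)

set_pose: (x, y, θ) = (-17.3500, 5.4800, 213.5000°), ρ = 7.39
turn_right(117.4°): centre at ρ to the right, rotate −117.4° → (-28.7770, 10.8571, 96.1000°)
turn_left(31.4°): centre at ρ to the left, rotate +31.4° → (-30.2622, 14.5706, 127.5000°)
turn_right(75.0°): centre at ρ to the right, rotate −75.0° → (-30.2622, 23.5681, 52.5000°)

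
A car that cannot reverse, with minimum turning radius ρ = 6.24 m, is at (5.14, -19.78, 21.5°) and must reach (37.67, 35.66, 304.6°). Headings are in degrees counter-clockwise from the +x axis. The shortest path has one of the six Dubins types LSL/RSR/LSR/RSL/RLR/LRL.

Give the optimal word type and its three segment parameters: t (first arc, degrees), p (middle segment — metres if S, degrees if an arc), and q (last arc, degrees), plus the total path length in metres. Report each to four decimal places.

Let ψ = atan2(Δy, Δx) = atan2(55.44, 32.53) = 59.5973° be the start→goal bearing.
Normalize: d = |goal − start| / ρ = 64.279036/6.24 = 10.301128, α = (θ_start − ψ) mod 360° = 321.9027° = 5.618262 rad, β = (θ_goal − ψ) mod 360° = 245.0027° = 4.276104 rad.
Common terms: sin α = -0.616998, cos α = 0.786964, sin β = -0.906328, cos β = -0.422575, cos(α−β) = 0.226651, d² = 106.113230. Work in radians in the unit-radius frame; every candidate has L = ρ·(t + p + q).
LSL: p² = 2 + d² − 2cos(α−β) + 2d(sin α − sin β) = 113.620766; p = √p² = 10.659304; φ = atan2(cos β − cos α, d + sin α − sin β) = -0.113718 rad; t = (φ − α) mod 2π = 0.551205 rad, q = (β − φ) mod 2π = 4.389822 rad → L = 6.24·(0.551205 + 10.659304 + 4.389822) = 6.24·15.600331 = 97.346068 m
RSR: p² = 2 + d² − 2cos(α−β) + 2d(sin β − sin α) = 101.699088; p = √p² = 10.084597; φ = atan2(cos α − cos β, d − sin α + sin β) = 0.120229 rad; t = (α − φ) mod 2π = 5.498034 rad, q = (φ − β) mod 2π = 2.127310 rad → L = 6.24·(5.498034 + 10.084597 + 2.127310) = 6.24·17.709940 = 110.510026 m
LSR: p² = d² − 2 + 2cos(α−β) + 2d(sin α + sin β) = 73.182575; p = √p² = 8.554681; φ = atan2(−cos α − cos β, d + sin α + sin β) − atan2(−2, p) = 0.188176 rad; t = (φ − α) mod 2π = 0.853099 rad, q = (φ − β) mod 2π = 2.195257 rad → L = 6.24·(0.853099 + 8.554681 + 2.195257) = 6.24·11.603038 = 72.402957 m
RSL: p² = d² − 2 + 2cos(α−β) − 2d(sin α + sin β) = 135.950490; p = √p² = 11.659781; φ = atan2(cos α + cos β, d − sin α − sin β) − atan2(2, p) = -0.139070 rad; t = (α − φ) mod 2π = 5.757332 rad, q = (β − φ) mod 2π = 4.415174 rad → L = 6.24·(5.757332 + 11.659781 + 4.415174) = 6.24·21.832287 = 136.233472 m
RLR: c = (6 − d² + 2cos(α−β) + 2d(sin α − sin β))/8 = -11.712386, |c| > 1 → infeasible
LRL: c = (6 − d² + 2cos(α−β) − 2d(sin α − sin β))/8 = -13.202596, |c| > 1 → infeasible
Shortest: LSR with L = 72.402957 m ≈ 72.4030 m
Convert LSR to answer units (arcs ×180/π): t = 0.853099·180/π = 48.8790°, p = ρ·p = 6.24·8.554681 = 53.3812 m, q = 2.195257·180/π = 125.7790°, L = 72.4030 m.

LSR: t = 48.8790°, p = 53.3812 m, q = 125.7790°, L = 72.4030 m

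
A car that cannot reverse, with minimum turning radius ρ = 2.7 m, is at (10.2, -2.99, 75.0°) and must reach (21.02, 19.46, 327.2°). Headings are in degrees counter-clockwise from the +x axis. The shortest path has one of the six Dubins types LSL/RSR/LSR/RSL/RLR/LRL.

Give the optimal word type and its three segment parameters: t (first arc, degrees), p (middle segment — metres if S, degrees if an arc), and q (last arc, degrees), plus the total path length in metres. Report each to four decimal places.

Let ψ = atan2(Δy, Δx) = atan2(22.45, 10.82) = 64.2678° be the start→goal bearing.
Normalize: d = |goal − start| / ρ = 24.921374/2.7 = 9.230139, α = (θ_start − ψ) mod 360° = 10.7322° = 0.187312 rad, β = (θ_goal − ψ) mod 360° = 262.9322° = 4.589033 rad.
Common terms: sin α = 0.186219, cos α = 0.982508, sin β = -0.992401, cos β = -0.123044, cos(α−β) = -0.305695, d² = 85.195460. Work in radians in the unit-radius frame; every candidate has L = ρ·(t + p + q).
LSL: p² = 2 + d² − 2cos(α−β) + 2d(sin α − sin β) = 109.564504; p = √p² = 10.467306; φ = atan2(cos β − cos α, d + sin α − sin β) = -0.105817 rad; t = (φ − α) mod 2π = 5.990056 rad, q = (β − φ) mod 2π = 4.694850 rad → L = 2.7·(5.990056 + 10.467306 + 4.694850) = 2.7·21.152212 = 57.110973 m
RSR: p² = 2 + d² − 2cos(α−β) + 2d(sin β − sin α) = 66.049196; p = √p² = 8.127066; φ = atan2(cos α − cos β, d − sin α + sin β) = 0.136456 rad; t = (α − φ) mod 2π = 0.050856 rad, q = (φ − β) mod 2π = 1.830609 rad → L = 2.7·(0.050856 + 8.127066 + 1.830609) = 2.7·10.008531 = 27.023033 m
LSR: p² = d² − 2 + 2cos(α−β) + 2d(sin α + sin β) = 67.701718; p = √p² = 8.228105; φ = atan2(−cos α − cos β, d + sin α + sin β) − atan2(−2, p) = 0.136771 rad; t = (φ − α) mod 2π = 6.232644 rad, q = (φ − β) mod 2π = 1.830923 rad → L = 2.7·(6.232644 + 8.228105 + 1.830923) = 2.7·16.291672 = 43.987516 m
RSL: p² = d² − 2 + 2cos(α−β) − 2d(sin α + sin β) = 97.466419; p = √p² = 9.872508; φ = atan2(cos α + cos β, d − sin α − sin β) − atan2(2, p) = -0.114451 rad; t = (α − φ) mod 2π = 0.301763 rad, q = (β − φ) mod 2π = 4.703483 rad → L = 2.7·(0.301763 + 9.872508 + 4.703483) = 2.7·14.877755 = 40.169938 m
RLR: c = (6 − d² + 2cos(α−β) + 2d(sin α − sin β))/8 = -7.256150, |c| > 1 → infeasible
LRL: c = (6 − d² + 2cos(α−β) − 2d(sin α − sin β))/8 = -12.695563, |c| > 1 → infeasible
Shortest: RSR with L = 27.023033 m ≈ 27.0230 m
Convert RSR to answer units (arcs ×180/π): t = 0.050856·180/π = 2.9138°, p = ρ·p = 2.7·8.127066 = 21.9431 m, q = 1.830609·180/π = 104.8862°, L = 27.0230 m.

RSR: t = 2.9138°, p = 21.9431 m, q = 104.8862°, L = 27.0230 m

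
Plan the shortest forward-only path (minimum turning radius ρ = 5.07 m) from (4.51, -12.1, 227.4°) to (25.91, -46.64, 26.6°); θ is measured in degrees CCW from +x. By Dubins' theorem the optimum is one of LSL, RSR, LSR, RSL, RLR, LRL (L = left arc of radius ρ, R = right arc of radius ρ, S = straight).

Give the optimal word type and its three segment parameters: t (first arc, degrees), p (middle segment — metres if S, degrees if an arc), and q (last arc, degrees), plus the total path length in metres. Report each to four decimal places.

LSL: t = 72.6886°, p = 30.7135 m, q = 86.5114°, L = 44.8008 m

Let ψ = atan2(Δy, Δx) = atan2(-34.54, 21.40) = -58.2188° be the start→goal bearing.
Normalize: d = |goal − start| / ρ = 40.632150/5.07 = 8.014231, α = (θ_start − ψ) mod 360° = 285.6188° = 4.984989 rad, β = (θ_goal − ψ) mod 360° = 84.8188° = 1.480368 rad.
Common terms: sin α = -0.963074, cos α = 0.269236, sin β = 0.995914, cos β = 0.090305, cos(α−β) = -0.934826, d² = 64.227894. Work in radians in the unit-radius frame; every candidate has L = ρ·(t + p + q).
LSL: p² = 2 + d² − 2cos(α−β) + 2d(sin α − sin β) = 36.697977; p = √p² = 6.057886; φ = atan2(cos β − cos α, d + sin α − sin β) = -0.029541 rad; t = (φ − α) mod 2π = 1.268655 rad, q = (β − φ) mod 2π = 1.509909 rad → L = 5.07·(1.268655 + 6.057886 + 1.509909) = 5.07·8.836450 = 44.800800 m
RSR: p² = 2 + d² − 2cos(α−β) + 2d(sin β − sin α) = 99.497114; p = √p² = 9.974824; φ = atan2(cos α − cos β, d − sin α + sin β) = 0.017939 rad; t = (α − φ) mod 2π = 4.967050 rad, q = (φ − β) mod 2π = 4.820757 rad → L = 5.07·(4.967050 + 9.974824 + 4.820757) = 5.07·19.762630 = 100.196536 m
LSR: p² = d² − 2 + 2cos(α−β) + 2d(sin α + sin β) = 60.884617; p = √p² = 7.802860; φ = atan2(−cos α − cos β, d + sin α + sin β) − atan2(−2, p) = 0.206264 rad; t = (φ − α) mod 2π = 1.504461 rad, q = (φ − β) mod 2π = 5.009082 rad → L = 5.07·(1.504461 + 7.802860 + 5.009082) = 5.07·14.316402 = 72.584160 m
RSL: p² = d² − 2 + 2cos(α−β) − 2d(sin α + sin β) = 59.831869; p = √p² = 7.735106; φ = atan2(cos α + cos β, d − sin α − sin β) − atan2(2, p) = -0.208003 rad; t = (α − φ) mod 2π = 5.192992 rad, q = (β − φ) mod 2π = 1.688371 rad → L = 5.07·(5.192992 + 7.735106 + 1.688371) = 5.07·14.616469 = 74.105498 m
RLR: c = (6 − d² + 2cos(α−β) + 2d(sin α − sin β))/8 = -11.437139, |c| > 1 → infeasible
LRL: c = (6 − d² + 2cos(α−β) − 2d(sin α − sin β))/8 = -3.587247, |c| > 1 → infeasible
Shortest: LSL with L = 44.800800 m ≈ 44.8008 m
Convert LSL to answer units (arcs ×180/π): t = 1.268655·180/π = 72.6886°, p = ρ·p = 5.07·6.057886 = 30.7135 m, q = 1.509909·180/π = 86.5114°, L = 44.8008 m.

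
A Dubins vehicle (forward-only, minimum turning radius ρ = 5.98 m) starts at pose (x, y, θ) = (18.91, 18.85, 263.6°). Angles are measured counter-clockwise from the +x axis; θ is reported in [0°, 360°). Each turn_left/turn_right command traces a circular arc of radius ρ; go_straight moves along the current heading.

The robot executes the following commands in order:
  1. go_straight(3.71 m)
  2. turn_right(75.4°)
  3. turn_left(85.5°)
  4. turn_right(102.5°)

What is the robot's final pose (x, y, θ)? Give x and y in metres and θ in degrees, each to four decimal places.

set_pose: (x, y, θ) = (18.9100, 18.8500, 263.6000°), ρ = 5.98
go_straight(3.71): x += 3.71·cos θ, y += 3.71·sin θ → (18.4965, 15.1631, 263.6000°)
turn_right(75.4°): centre at ρ to the right, rotate −75.4° → (13.4066, 9.9108, 188.2000°)
turn_left(85.5°): centre at ρ to the left, rotate +85.5° → (8.2920, 3.6061, 273.7000°)
turn_right(102.5°): centre at ρ to the right, rotate −102.5° → (1.4096, -2.6894, 171.2000°)

(1.4096, -2.6894, 171.2000°)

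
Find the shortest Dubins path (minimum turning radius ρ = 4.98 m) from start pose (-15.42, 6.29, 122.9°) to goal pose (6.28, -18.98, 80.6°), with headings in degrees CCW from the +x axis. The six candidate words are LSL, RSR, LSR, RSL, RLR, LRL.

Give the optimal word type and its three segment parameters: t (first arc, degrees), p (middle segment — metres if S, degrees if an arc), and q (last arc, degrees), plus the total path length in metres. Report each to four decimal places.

LSL: t = 191.0494°, p = 30.2125 m, q = 126.6506°, L = 57.8262 m

Let ψ = atan2(Δy, Δx) = atan2(-25.27, 21.70) = -49.3465° be the start→goal bearing.
Normalize: d = |goal − start| / ρ = 33.308601/4.98 = 6.688474, α = (θ_start − ψ) mod 360° = 172.2465° = 3.006268 rad, β = (θ_goal − ψ) mod 360° = 129.9465° = 2.267994 rad.
Common terms: sin α = 0.134912, cos α = -0.990858, sin β = 0.766645, cos β = -0.642072, cos(α−β) = 0.739631, d² = 44.735686. Work in radians in the unit-radius frame; every candidate has L = ρ·(t + p + q).
LSL: p² = 2 + d² − 2cos(α−β) + 2d(sin α − sin β) = 36.805769; p = √p² = 6.066776; φ = atan2(cos β − cos α, d + sin α − sin β) = 0.057523 rad; t = (φ − α) mod 2π = 3.334440 rad, q = (β − φ) mod 2π = 2.210471 rad → L = 4.98·(3.334440 + 6.066776 + 2.210471) = 4.98·11.611687 = 57.826201 m
RSR: p² = 2 + d² − 2cos(α−β) + 2d(sin β − sin α) = 53.707078; p = √p² = 7.328511; φ = atan2(cos α − cos β, d − sin α + sin β) = -0.047611 rad; t = (α − φ) mod 2π = 3.053879 rad, q = (φ − β) mod 2π = 3.967581 rad → L = 4.98·(3.053879 + 7.328511 + 3.967581) = 4.98·14.349971 = 71.462855 m
LSR: p² = d² − 2 + 2cos(α−β) + 2d(sin α + sin β) = 56.275026; p = √p² = 7.501668; φ = atan2(−cos α − cos β, d + sin α + sin β) − atan2(−2, p) = 0.472458 rad; t = (φ − α) mod 2π = 3.749376 rad, q = (φ − β) mod 2π = 4.487650 rad → L = 4.98·(3.749376 + 7.501668 + 4.487650) = 4.98·15.738694 = 78.378695 m
RSL: p² = d² − 2 + 2cos(α−β) − 2d(sin α + sin β) = 32.154869; p = √p² = 5.670526; φ = atan2(cos α + cos β, d − sin α − sin β) − atan2(2, p) = -0.614104 rad; t = (α − φ) mod 2π = 3.620372 rad, q = (β − φ) mod 2π = 2.882098 rad → L = 4.98·(3.620372 + 5.670526 + 2.882098) = 4.98·12.172997 = 60.621523 m
RLR: c = (6 − d² + 2cos(α−β) + 2d(sin α − sin β))/8 = -5.713385, |c| > 1 → infeasible
LRL: c = (6 − d² + 2cos(α−β) − 2d(sin α − sin β))/8 = -3.600721, |c| > 1 → infeasible
Shortest: LSL with L = 57.826201 m ≈ 57.8262 m
Convert LSL to answer units (arcs ×180/π): t = 3.334440·180/π = 191.0494°, p = ρ·p = 4.98·6.066776 = 30.2125 m, q = 2.210471·180/π = 126.6506°, L = 57.8262 m.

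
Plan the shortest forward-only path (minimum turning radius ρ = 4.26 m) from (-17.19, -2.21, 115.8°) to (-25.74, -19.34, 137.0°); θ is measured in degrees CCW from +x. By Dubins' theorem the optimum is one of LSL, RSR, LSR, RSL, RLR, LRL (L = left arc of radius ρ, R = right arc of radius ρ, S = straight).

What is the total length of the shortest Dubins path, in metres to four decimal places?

35.4818 m

Let ψ = atan2(Δy, Δx) = atan2(-17.13, -8.55) = -116.5249° be the start→goal bearing.
Normalize: d = |goal − start| / ρ = 19.145219/4.26 = 4.494183, α = (θ_start − ψ) mod 360° = 232.3249° = 4.054834 rad, β = (θ_goal − ψ) mod 360° = 253.5249° = 4.424844 rad.
Common terms: sin α = -0.791489, cos α = -0.611183, sin β = -0.958943, cos β = -0.283599, cos(α−β) = 0.932324, d² = 20.197679. Work in radians in the unit-radius frame; every candidate has L = ρ·(t + p + q).
LSL: p² = 2 + d² − 2cos(α−β) + 2d(sin α − sin β) = 21.838168; p = √p² = 4.673133; φ = atan2(cos β − cos α, d + sin α − sin β) = 0.070157 rad; t = (φ − α) mod 2π = 2.298508 rad, q = (β − φ) mod 2π = 4.354687 rad → L = 4.26·(2.298508 + 4.673133 + 4.354687) = 4.26·11.326328 = 48.250156 m
RSR: p² = 2 + d² − 2cos(α−β) + 2d(sin β − sin α) = 18.827895; p = √p² = 4.339112; φ = atan2(cos α − cos β, d − sin α + sin β) = -0.075568 rad; t = (α − φ) mod 2π = 4.130402 rad, q = (φ − β) mod 2π = 1.782773 rad → L = 4.26·(4.130402 + 4.339112 + 1.782773) = 4.26·10.252288 = 43.674746 m
LSR: p² = d² − 2 + 2cos(α−β) + 2d(sin α + sin β) = 4.328801; p = √p² = 2.080577; φ = atan2(−cos α − cos β, d + sin α + sin β) − atan2(−2, p) = 1.080895 rad; t = (φ − α) mod 2π = 3.309246 rad, q = (φ − β) mod 2π = 2.939237 rad → L = 4.26·(3.309246 + 2.080577 + 2.939237) = 4.26·8.329060 = 35.481795 m
RSL: p² = d² − 2 + 2cos(α−β) − 2d(sin α + sin β) = 35.795852; p = √p² = 5.982963; φ = atan2(cos α + cos β, d − sin α − sin β) − atan2(2, p) = -0.464924 rad; t = (α − φ) mod 2π = 4.519759 rad, q = (β − φ) mod 2π = 4.889769 rad → L = 4.26·(4.519759 + 5.982963 + 4.889769) = 4.26·15.392491 = 65.572011 m
RLR: c = (6 − d² + 2cos(α−β) + 2d(sin α − sin β))/8 = -1.353487, |c| > 1 → infeasible
LRL: c = (6 − d² + 2cos(α−β) − 2d(sin α − sin β))/8 = -1.729771, |c| > 1 → infeasible
Shortest: LSR with L = 35.481795 m ≈ 35.4818 m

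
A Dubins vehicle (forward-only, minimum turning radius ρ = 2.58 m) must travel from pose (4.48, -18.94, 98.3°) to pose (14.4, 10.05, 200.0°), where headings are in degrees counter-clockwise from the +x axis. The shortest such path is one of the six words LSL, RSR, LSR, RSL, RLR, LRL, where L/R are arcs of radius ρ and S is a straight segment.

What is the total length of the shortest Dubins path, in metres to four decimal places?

Let ψ = atan2(Δy, Δx) = atan2(28.99, 9.92) = 71.1097° be the start→goal bearing.
Normalize: d = |goal − start| / ρ = 30.640276/2.58 = 11.876076, α = (θ_start − ψ) mod 360° = 27.1903° = 0.474560 rad, β = (θ_goal − ψ) mod 360° = 128.8903° = 2.249560 rad.
Common terms: sin α = 0.456947, cos α = 0.889494, sin β = 0.778350, cos β = -0.627831, cos(α−β) = -0.202787, d² = 141.041178. Work in radians in the unit-radius frame; every candidate has L = ρ·(t + p + q).
LSL: p² = 2 + d² − 2cos(α−β) + 2d(sin α − sin β) = 135.812747; p = √p² = 11.653873; φ = atan2(cos β − cos α, d + sin α − sin β) = -0.130570 rad; t = (φ − α) mod 2π = 5.678056 rad, q = (β − φ) mod 2π = 2.380130 rad → L = 2.58·(5.678056 + 11.653873 + 2.380130) = 2.58·19.712058 = 50.857109 m
RSR: p² = 2 + d² − 2cos(α−β) + 2d(sin β − sin α) = 151.080759; p = √p² = 12.291491; φ = atan2(cos α − cos β, d − sin α + sin β) = 0.123761 rad; t = (α − φ) mod 2π = 0.350799 rad, q = (φ − β) mod 2π = 4.157386 rad → L = 2.58·(0.350799 + 12.291491 + 4.157386) = 2.58·16.799677 = 43.343166 m
LSR: p² = d² − 2 + 2cos(α−β) + 2d(sin α + sin β) = 167.976558; p = √p² = 12.960577; φ = atan2(−cos α − cos β, d + sin α + sin β) − atan2(−2, p) = 0.133152 rad; t = (φ − α) mod 2π = 5.941778 rad, q = (φ − β) mod 2π = 4.166778 rad → L = 2.58·(5.941778 + 12.960577 + 4.166778) = 2.58·23.069132 = 59.518362 m
RSL: p² = d² − 2 + 2cos(α−β) − 2d(sin α + sin β) = 109.294649; p = √p² = 10.454408; φ = atan2(cos α + cos β, d − sin α − sin β) − atan2(2, p) = -0.164437 rad; t = (α − φ) mod 2π = 0.638997 rad, q = (β − φ) mod 2π = 2.413997 rad → L = 2.58·(0.638997 + 10.454408 + 2.413997) = 2.58·13.507402 = 34.849098 m
RLR: c = (6 − d² + 2cos(α−β) + 2d(sin α − sin β))/8 = -17.885095, |c| > 1 → infeasible
LRL: c = (6 − d² + 2cos(α−β) − 2d(sin α − sin β))/8 = -15.976593, |c| > 1 → infeasible
Shortest: RSL with L = 34.849098 m ≈ 34.8491 m

34.8491 m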